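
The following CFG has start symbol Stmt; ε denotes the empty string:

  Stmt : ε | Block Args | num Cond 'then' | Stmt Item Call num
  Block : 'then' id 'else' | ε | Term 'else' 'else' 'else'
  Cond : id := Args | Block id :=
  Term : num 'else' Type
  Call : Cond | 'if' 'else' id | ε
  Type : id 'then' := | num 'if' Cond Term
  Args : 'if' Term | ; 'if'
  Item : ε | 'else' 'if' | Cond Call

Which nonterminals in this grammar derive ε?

Directly nullable (have an ε-production): Stmt, Block, Call, Item.
No other nonterminal has a production whose RHS symbols are all nullable.

{ Block, Call, Item, Stmt }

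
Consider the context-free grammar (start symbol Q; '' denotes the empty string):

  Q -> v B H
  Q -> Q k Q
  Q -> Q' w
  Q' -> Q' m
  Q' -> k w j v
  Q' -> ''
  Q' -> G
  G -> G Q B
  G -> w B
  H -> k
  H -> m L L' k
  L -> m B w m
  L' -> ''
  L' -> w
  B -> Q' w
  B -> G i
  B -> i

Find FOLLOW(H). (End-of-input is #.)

In Q -> v B H: H is at the end, add FOLLOW(Q) = { #, i, k, m, w }.
Union: FOLLOW(H) = { #, i, k, m, w }.

{ #, i, k, m, w }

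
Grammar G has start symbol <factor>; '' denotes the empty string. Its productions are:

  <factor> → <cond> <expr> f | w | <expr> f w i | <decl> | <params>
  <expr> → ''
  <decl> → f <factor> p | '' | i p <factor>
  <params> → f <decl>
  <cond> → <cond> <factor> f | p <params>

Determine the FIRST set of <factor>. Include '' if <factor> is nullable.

{ f, i, p, w, '' }

From <factor> → <cond> <expr> f: add FIRST(<cond>) = { p }.
<factor> → w contributes {w}.
From <factor> → <expr> f w i: <expr> nullable, take FIRST(<expr>) ∪ {f} = { f }.
From <factor> → <decl>: add FIRST(<decl>) = { f, i, '' } (including '' since <decl> is nullable).
From <factor> → <params>: add FIRST(<params>) = { f }.
Union: FIRST(<factor>) = { f, i, p, w, '' }.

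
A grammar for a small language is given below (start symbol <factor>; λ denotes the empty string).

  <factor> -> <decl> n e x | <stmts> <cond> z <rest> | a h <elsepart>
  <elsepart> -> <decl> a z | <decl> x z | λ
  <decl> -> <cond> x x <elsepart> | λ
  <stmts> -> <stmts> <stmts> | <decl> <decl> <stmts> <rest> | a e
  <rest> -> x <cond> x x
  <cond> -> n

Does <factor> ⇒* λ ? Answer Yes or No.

No

Nullable nonterminals: <decl>, <elsepart>.
No production of <factor> has an RHS whose symbols are all nullable, so <factor> is not nullable.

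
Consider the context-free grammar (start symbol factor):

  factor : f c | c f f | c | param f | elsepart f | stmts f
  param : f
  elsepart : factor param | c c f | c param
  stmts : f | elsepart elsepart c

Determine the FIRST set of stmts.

{ c, f }

stmts : f contributes {f}.
From stmts : elsepart elsepart c: add FIRST(elsepart) = { c, f }.
Union: FIRST(stmts) = { c, f }.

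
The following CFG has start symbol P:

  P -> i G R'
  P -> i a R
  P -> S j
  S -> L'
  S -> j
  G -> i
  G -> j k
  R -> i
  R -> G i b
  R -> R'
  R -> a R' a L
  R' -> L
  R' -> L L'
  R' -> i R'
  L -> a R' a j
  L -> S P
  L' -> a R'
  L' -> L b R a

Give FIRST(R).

{ a, i, j }

R -> i contributes {i}.
From R -> G i b: add FIRST(G) = { i, j }.
From R -> R': add FIRST(R') = { a, i, j }.
R -> a R' a L contributes {a}.
Union: FIRST(R) = { a, i, j }.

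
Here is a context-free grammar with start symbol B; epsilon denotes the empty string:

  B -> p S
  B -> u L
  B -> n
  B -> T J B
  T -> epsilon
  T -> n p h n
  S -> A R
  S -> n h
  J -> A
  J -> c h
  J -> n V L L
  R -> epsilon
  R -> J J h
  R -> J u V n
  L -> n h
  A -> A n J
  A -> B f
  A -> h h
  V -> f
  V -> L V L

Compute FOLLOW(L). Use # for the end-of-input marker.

In B -> u L: L is at the end, add FOLLOW(B) = { #, f }.
In J -> n V L L: add FIRST(L) = { n }.
In J -> n V L L: L is at the end, add FOLLOW(J) = { #, c, f, h, n, p, u }.
In V -> L V L: add FIRST(V L) = { f, n }.
In V -> L V L: L is at the end, add FOLLOW(V) = { n }.
Union: FOLLOW(L) = { #, c, f, h, n, p, u }.

{ #, c, f, h, n, p, u }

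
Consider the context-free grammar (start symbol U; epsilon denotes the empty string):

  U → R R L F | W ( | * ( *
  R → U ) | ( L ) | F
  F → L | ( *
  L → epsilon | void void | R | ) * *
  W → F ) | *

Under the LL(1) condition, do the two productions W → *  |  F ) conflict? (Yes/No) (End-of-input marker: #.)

Yes

FIRST(*) = { * } and FIRST(F )) = { (, ), *, void }.
Both contain *, so the two alternatives are not disjoint — LL(1) conflict.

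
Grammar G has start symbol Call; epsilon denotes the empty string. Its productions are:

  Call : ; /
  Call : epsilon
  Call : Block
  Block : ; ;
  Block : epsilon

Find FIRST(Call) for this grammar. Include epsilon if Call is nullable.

Call : ; / contributes {;}.
Call : epsilon contributes epsilon.
From Call : Block: add FIRST(Block) = { ;, epsilon } (including epsilon since Block is nullable).
Union: FIRST(Call) = { ;, epsilon }.

{ ;, epsilon }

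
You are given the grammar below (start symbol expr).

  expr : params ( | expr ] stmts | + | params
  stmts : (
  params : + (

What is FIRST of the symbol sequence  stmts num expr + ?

Add FIRST(stmts) = { ( }; stmts is not nullable, stop.

{ ( }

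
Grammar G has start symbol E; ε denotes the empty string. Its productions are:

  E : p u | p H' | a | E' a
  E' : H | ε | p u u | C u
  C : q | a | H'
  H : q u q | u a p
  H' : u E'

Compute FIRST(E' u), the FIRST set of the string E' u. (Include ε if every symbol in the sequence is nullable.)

Add FIRST(E')\{ε} = { a, p, q, u }; E' is nullable, continue.
u is a terminal; add {u} and stop.

{ a, p, q, u }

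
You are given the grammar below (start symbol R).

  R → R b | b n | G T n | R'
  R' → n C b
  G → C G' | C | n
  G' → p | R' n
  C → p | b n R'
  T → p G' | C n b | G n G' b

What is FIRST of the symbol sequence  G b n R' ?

{ b, n, p }

Add FIRST(G) = { b, n, p }; G is not nullable, stop.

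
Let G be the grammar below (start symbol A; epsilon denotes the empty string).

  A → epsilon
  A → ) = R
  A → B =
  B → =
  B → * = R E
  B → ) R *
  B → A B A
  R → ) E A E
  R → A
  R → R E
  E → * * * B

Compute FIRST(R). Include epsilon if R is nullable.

R → ) E A E contributes {)}.
From R → A: add FIRST(A) = { ), *, =, epsilon } (including epsilon since A is nullable).
From R → R E: R nullable, take FIRST(R) ∪ FIRST(E) = { ), *, = }.
Union: FIRST(R) = { ), *, =, epsilon }.

{ ), *, =, epsilon }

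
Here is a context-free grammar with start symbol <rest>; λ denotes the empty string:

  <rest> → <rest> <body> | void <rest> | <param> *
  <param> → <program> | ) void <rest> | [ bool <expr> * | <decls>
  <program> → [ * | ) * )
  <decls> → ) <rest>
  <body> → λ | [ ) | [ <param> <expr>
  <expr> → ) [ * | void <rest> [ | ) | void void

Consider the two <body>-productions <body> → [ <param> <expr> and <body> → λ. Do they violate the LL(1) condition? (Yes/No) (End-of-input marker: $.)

FIRST([ <param> <expr>) = { [ } and FIRST(λ) = { λ }.
The second alternative is nullable and FOLLOW(<body>) = { $, ), *, [, void } shares [ with FIRST of the first — conflict.

Yes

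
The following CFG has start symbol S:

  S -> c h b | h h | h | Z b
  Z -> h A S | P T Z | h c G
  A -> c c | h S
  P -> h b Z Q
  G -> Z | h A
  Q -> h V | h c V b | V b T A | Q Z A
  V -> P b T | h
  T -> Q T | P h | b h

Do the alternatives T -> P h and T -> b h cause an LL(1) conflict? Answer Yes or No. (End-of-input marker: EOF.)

No

FIRST(P h) = { h } and FIRST(b h) = { b }.
The FIRST sets are disjoint and neither alternative is nullable — no conflict.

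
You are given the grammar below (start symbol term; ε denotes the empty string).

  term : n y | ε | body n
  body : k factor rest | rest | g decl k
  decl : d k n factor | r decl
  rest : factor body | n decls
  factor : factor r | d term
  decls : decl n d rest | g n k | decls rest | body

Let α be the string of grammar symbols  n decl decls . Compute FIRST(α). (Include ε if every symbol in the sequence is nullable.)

{ n }

n is a terminal; add {n} and stop.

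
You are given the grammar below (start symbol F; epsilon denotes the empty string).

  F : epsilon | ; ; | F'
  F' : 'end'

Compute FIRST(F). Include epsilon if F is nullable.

{ 'end', ;, epsilon }

F : epsilon contributes epsilon.
F : ; ; contributes {;}.
From F : F': add FIRST(F') = { 'end' }.
Union: FIRST(F) = { 'end', ;, epsilon }.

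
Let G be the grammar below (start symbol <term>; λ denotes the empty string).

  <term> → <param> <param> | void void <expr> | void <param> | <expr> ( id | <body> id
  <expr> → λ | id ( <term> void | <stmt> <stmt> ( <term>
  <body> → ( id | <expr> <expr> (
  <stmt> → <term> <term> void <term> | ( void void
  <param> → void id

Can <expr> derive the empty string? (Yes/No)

Yes

<expr> has an λ-production, so <expr> ⇒ λ.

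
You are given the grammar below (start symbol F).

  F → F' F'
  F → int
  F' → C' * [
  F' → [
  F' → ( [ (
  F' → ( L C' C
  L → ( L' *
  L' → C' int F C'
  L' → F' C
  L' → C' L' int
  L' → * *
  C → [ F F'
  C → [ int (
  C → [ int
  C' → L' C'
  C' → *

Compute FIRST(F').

{ (, *, [ }

From F' → C' * [: add FIRST(C') = { (, *, [ }.
F' → [ contributes {[}.
F' → ( [ ( contributes {(}.
F' → ( L C' C contributes {(}.
Union: FIRST(F') = { (, *, [ }.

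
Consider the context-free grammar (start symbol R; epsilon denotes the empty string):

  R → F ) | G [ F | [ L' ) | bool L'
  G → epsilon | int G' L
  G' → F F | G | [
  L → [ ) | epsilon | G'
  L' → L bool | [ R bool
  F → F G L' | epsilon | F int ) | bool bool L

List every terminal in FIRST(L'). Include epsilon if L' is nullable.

{ [, bool, int }

From L' → L bool: L nullable, take FIRST(L) ∪ {bool} = { [, bool, int }.
L' → [ R bool contributes {[}.
Union: FIRST(L') = { [, bool, int }.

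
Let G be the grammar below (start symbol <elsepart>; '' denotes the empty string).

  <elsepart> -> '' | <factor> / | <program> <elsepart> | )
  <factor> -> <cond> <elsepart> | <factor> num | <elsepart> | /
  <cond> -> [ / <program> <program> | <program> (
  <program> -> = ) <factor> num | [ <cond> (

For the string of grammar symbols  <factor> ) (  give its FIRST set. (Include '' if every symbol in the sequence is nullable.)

Add FIRST(<factor>)\{''} = { ), /, =, [, num }; <factor> is nullable, continue.
) is a terminal; add {)} and stop.

{ ), /, =, [, num }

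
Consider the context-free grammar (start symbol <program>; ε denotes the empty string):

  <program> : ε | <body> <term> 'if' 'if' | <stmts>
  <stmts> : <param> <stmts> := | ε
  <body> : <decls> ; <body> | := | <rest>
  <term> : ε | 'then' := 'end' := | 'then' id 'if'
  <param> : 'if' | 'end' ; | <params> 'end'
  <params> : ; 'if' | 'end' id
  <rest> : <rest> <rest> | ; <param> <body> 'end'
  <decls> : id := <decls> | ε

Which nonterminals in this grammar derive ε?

{ <decls>, <program>, <stmts>, <term> }

Directly nullable (have an ε-production): <program>, <stmts>, <term>, <decls>.
No other nonterminal has a production whose RHS symbols are all nullable.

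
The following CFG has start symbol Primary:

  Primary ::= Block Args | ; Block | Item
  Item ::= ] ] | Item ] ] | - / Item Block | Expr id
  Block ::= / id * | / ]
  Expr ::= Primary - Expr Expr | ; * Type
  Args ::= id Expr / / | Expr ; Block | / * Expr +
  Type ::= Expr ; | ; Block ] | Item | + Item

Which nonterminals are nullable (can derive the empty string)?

{ } (none)

No nonterminal has an empty production or an RHS whose symbols are all nullable.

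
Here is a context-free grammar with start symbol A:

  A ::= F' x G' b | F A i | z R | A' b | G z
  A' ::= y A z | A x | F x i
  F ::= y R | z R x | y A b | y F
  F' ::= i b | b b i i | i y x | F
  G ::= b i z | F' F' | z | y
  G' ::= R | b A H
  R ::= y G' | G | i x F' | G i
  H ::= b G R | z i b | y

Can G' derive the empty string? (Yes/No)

No nonterminal in this grammar is nullable.
No production of G' has an RHS whose symbols are all nullable, so G' is not nullable.

No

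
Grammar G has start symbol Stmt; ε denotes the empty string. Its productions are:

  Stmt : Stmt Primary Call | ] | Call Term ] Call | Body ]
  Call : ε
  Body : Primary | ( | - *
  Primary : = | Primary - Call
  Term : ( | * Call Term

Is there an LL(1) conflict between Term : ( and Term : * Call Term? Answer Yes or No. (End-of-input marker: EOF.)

FIRST(() = { ( } and FIRST(* Call Term) = { * }.
The FIRST sets are disjoint and neither alternative is nullable — no conflict.

No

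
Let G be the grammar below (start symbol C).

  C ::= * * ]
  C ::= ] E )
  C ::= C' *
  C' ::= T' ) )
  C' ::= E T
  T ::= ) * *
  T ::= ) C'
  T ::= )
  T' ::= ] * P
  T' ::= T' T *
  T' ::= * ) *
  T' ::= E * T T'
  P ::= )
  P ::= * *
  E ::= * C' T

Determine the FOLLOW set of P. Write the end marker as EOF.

In T' ::= ] * P: P is at the end, add FOLLOW(T') = { ) }.
Union: FOLLOW(P) = { ) }.

{ ) }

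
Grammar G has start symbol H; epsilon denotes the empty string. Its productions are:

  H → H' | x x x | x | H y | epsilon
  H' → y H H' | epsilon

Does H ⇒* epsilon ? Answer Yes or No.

Yes

H has an epsilon-production, so H ⇒ epsilon.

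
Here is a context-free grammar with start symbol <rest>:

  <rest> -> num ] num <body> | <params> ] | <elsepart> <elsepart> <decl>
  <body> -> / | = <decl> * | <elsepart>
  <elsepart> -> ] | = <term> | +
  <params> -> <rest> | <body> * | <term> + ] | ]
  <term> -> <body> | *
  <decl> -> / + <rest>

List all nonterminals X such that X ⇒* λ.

{ } (none)

No nonterminal has an empty production or an RHS whose symbols are all nullable.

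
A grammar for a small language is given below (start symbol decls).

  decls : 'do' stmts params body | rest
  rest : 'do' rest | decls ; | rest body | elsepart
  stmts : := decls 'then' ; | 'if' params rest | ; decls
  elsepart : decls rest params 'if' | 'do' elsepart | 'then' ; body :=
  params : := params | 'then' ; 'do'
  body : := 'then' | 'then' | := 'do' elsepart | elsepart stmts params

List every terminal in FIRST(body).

{ 'do', 'then', := }

body : := 'then' contributes {:=}.
body : 'then' contributes {'then'}.
body : := 'do' elsepart contributes {:=}.
From body : elsepart stmts params: add FIRST(elsepart) = { 'do', 'then' }.
Union: FIRST(body) = { 'do', 'then', := }.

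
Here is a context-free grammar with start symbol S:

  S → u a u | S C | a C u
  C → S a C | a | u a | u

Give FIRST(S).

S → u a u contributes {u}.
From S → S C: add FIRST(S) = { a, u }.
S → a C u contributes {a}.
Union: FIRST(S) = { a, u }.

{ a, u }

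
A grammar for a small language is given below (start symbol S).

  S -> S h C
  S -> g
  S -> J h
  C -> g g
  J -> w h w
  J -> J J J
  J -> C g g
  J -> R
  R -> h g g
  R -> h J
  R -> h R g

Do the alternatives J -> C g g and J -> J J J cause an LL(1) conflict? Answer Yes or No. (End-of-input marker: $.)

FIRST(C g g) = { g } and FIRST(J J J) = { g, h, w }.
Both contain g, so the two alternatives are not disjoint — LL(1) conflict.

Yes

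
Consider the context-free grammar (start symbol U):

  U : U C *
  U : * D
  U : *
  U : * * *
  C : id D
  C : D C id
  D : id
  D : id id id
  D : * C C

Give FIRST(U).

From U : U C *: add FIRST(U) = { * }.
U : * D contributes {*}.
U : * contributes {*}.
U : * * * contributes {*}.
Union: FIRST(U) = { * }.

{ * }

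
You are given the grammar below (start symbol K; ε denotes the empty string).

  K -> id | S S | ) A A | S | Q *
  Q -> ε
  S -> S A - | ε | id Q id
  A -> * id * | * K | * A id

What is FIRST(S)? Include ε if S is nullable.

{ *, id, ε }

From S -> S A -: S nullable, take FIRST(S) ∪ FIRST(A) = { *, id }.
S -> ε contributes ε.
S -> id Q id contributes {id}.
Union: FIRST(S) = { *, id, ε }.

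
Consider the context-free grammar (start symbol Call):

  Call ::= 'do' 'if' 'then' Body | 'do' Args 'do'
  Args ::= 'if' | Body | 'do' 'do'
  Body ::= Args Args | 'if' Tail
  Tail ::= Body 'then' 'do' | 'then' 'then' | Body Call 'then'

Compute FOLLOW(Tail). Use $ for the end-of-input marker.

In Body ::= 'if' Tail: Tail is at the end, add FOLLOW(Body) = { $, 'do', 'if', 'then' }.
Union: FOLLOW(Tail) = { $, 'do', 'if', 'then' }.

{ $, 'do', 'if', 'then' }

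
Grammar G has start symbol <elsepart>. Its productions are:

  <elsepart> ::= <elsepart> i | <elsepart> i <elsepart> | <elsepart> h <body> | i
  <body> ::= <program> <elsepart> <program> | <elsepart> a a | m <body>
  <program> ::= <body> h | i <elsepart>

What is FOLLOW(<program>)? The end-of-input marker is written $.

In <body> ::= <program> <elsepart> <program>: add FIRST(<elsepart> <program>) = { i }.
In <body> ::= <program> <elsepart> <program>: <program> is at the end, add FOLLOW(<body>) = { $, a, h, i, m }.
Union: FOLLOW(<program>) = { $, a, h, i, m }.

{ $, a, h, i, m }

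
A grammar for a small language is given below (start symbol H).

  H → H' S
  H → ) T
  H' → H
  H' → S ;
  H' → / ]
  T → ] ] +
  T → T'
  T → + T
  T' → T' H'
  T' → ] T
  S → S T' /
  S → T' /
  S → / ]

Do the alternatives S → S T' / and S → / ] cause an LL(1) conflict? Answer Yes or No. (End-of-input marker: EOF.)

FIRST(S T' /) = { /, ] } and FIRST(/ ]) = { / }.
Both contain /, so the two alternatives are not disjoint — LL(1) conflict.

Yes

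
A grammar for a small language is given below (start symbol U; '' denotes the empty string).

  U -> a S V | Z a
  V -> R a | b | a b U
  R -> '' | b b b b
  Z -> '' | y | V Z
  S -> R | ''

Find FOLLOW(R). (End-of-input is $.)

In V -> R a: add FIRST(a) = { a }.
In S -> R: R is at the end, add FOLLOW(S) = { a, b }.
Union: FOLLOW(R) = { a, b }.

{ a, b }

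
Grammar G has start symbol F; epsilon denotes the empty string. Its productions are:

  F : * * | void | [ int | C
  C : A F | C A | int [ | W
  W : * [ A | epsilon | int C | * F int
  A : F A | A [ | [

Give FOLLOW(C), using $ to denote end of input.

In F : C: C is at the end, add FOLLOW(F) = { $, *, [, int, void }.
In C : C A: add FIRST(A) = { *, [, int, void }.
In W : int C: C is at the end, add FOLLOW(W) = { $, *, [, int, void }.
Union: FOLLOW(C) = { $, *, [, int, void }.

{ $, *, [, int, void }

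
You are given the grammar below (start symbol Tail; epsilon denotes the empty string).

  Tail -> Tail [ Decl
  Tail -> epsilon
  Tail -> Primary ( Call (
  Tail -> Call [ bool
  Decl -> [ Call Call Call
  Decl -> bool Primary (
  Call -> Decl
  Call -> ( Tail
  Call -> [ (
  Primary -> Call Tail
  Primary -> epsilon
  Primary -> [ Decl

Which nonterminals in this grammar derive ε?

Directly nullable (have an epsilon-production): Tail, Primary.
No other nonterminal has a production whose RHS symbols are all nullable.

{ Primary, Tail }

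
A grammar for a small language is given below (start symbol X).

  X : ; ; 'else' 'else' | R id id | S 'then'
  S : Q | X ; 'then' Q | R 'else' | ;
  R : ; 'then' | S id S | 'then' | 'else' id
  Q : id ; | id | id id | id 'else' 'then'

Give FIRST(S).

{ 'else', 'then', ;, id }

From S : Q: add FIRST(Q) = { id }.
From S : X ; 'then' Q: add FIRST(X) = { 'else', 'then', ;, id }.
From S : R 'else': add FIRST(R) = { 'else', 'then', ;, id }.
S : ; contributes {;}.
Union: FIRST(S) = { 'else', 'then', ;, id }.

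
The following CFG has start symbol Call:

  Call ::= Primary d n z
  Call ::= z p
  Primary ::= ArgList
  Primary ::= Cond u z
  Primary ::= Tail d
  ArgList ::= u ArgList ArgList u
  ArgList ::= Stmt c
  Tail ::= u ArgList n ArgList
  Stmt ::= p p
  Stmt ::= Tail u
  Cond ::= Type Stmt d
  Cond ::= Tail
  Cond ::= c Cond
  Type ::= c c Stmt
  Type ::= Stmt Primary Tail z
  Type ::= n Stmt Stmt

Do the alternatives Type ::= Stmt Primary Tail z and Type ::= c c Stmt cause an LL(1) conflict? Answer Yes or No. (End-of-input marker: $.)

No

FIRST(Stmt Primary Tail z) = { p, u } and FIRST(c c Stmt) = { c }.
The FIRST sets are disjoint and neither alternative is nullable — no conflict.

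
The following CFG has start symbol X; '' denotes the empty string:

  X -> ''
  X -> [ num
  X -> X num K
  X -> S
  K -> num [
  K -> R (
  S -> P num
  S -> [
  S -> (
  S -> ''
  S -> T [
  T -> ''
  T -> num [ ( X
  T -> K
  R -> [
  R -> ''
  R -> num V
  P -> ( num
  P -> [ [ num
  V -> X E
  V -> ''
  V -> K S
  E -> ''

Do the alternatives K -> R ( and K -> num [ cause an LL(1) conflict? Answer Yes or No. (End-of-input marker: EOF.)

FIRST(R () = { (, [, num } and FIRST(num [) = { num }.
Both contain num, so the two alternatives are not disjoint — LL(1) conflict.

Yes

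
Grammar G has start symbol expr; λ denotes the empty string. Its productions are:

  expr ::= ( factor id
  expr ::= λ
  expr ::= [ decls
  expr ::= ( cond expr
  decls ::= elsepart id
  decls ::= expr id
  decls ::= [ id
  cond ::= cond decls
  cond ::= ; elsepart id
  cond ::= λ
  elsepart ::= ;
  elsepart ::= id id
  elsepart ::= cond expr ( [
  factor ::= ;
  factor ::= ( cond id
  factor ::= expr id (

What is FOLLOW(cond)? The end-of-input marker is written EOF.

{ EOF, (, ;, [, id }

In expr ::= ( cond expr: add FIRST(expr)\{λ} = { (, [ }.
  Since expr is nullable, also add FOLLOW(expr) = { EOF, (, id }.
In cond ::= cond decls: add FIRST(decls) = { (, ;, [, id }.
In elsepart ::= cond expr ( [: add FIRST(expr ( [) = { (, [ }.
In factor ::= ( cond id: add FIRST(id) = { id }.
Union: FOLLOW(cond) = { EOF, (, ;, [, id }.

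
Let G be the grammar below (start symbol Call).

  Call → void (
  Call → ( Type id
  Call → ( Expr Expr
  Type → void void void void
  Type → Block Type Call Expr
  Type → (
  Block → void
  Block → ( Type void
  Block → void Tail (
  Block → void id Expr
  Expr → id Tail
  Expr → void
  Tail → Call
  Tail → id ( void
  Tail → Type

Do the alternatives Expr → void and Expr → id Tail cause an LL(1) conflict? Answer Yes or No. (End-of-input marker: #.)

No

FIRST(void) = { void } and FIRST(id Tail) = { id }.
The FIRST sets are disjoint and neither alternative is nullable — no conflict.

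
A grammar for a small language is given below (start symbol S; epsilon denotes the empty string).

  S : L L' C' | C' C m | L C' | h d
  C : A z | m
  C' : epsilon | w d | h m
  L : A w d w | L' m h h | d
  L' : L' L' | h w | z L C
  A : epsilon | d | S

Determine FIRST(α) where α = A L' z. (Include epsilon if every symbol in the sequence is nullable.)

{ d, h, m, w, z }

Add FIRST(A)\{epsilon} = { d, h, m, w, z }; A is nullable, continue.
Add FIRST(L') = { h, z }; L' is not nullable, stop.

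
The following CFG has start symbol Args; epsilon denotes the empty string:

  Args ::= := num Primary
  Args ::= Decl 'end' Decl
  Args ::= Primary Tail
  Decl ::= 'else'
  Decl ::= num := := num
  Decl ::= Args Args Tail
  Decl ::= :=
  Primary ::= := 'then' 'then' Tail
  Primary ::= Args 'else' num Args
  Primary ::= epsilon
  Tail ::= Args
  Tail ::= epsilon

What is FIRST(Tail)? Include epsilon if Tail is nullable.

From Tail ::= Args: add FIRST(Args) = { 'else', 'end', :=, num, epsilon } (including epsilon since Args is nullable).
Tail ::= epsilon contributes epsilon.
Union: FIRST(Tail) = { 'else', 'end', :=, num, epsilon }.

{ 'else', 'end', :=, num, epsilon }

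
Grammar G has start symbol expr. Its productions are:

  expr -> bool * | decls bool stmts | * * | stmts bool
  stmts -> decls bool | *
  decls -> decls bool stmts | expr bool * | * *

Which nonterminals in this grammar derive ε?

{ } (none)

No nonterminal has an empty production or an RHS whose symbols are all nullable.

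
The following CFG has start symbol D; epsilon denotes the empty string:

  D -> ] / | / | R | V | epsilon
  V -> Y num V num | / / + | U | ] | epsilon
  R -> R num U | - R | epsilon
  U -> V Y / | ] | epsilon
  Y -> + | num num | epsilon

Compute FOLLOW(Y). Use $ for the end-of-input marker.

In V -> Y num V num: add FIRST(num V num) = { num }.
In U -> V Y /: add FIRST(/) = { / }.
Union: FOLLOW(Y) = { /, num }.

{ /, num }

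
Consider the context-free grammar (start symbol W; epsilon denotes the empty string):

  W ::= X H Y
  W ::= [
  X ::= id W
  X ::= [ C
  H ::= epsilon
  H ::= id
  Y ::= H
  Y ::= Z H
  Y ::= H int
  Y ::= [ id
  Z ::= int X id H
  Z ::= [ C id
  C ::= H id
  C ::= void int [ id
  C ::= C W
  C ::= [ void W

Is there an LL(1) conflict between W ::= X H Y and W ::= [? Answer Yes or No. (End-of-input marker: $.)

Yes

FIRST(X H Y) = { [, id } and FIRST([) = { [ }.
Both contain [, so the two alternatives are not disjoint — LL(1) conflict.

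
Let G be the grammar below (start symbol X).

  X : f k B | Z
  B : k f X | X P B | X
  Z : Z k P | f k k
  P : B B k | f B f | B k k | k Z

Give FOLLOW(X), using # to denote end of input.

{ #, f, k }

X is the start symbol, so # ∈ FOLLOW(X).
In B : k f X: X is at the end, add FOLLOW(B) = { #, f, k }.
In B : X P B: add FIRST(P B) = { f, k }.
In B : X: X is at the end, add FOLLOW(B) = { #, f, k }.
Union: FOLLOW(X) = { #, f, k }.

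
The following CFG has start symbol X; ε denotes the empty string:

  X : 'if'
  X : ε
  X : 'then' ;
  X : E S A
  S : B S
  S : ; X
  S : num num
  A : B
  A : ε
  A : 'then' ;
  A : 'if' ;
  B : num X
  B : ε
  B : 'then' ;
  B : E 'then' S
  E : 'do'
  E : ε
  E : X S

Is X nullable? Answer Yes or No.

Yes

X has an ε-production, so X ⇒ ε.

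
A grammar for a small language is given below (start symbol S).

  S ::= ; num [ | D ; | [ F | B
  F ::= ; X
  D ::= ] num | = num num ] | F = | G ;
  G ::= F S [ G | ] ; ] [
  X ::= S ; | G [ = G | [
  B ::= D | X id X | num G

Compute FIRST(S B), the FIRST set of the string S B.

{ ;, =, [, ], num }

Add FIRST(S) = { ;, =, [, ], num }; S is not nullable, stop.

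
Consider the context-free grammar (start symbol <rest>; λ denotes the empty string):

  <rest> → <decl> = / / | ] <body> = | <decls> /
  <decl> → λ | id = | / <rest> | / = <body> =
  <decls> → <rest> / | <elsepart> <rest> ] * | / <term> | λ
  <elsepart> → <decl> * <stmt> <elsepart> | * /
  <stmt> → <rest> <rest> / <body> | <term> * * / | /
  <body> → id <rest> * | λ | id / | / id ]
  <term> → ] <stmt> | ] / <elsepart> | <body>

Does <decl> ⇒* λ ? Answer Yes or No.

<decl> has an λ-production, so <decl> ⇒ λ.

Yes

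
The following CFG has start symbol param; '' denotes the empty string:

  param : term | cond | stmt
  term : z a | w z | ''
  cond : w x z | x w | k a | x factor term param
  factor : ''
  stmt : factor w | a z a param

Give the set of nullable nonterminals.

Directly nullable (have an ''-production): term, factor.
param : term with every symbol nullable, so param is nullable.
No other nonterminal has a production whose RHS symbols are all nullable.

{ factor, param, term }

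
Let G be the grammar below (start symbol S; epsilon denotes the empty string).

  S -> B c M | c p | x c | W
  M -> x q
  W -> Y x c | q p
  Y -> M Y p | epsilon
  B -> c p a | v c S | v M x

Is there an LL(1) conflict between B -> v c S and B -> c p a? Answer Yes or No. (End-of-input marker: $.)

No

FIRST(v c S) = { v } and FIRST(c p a) = { c }.
The FIRST sets are disjoint and neither alternative is nullable — no conflict.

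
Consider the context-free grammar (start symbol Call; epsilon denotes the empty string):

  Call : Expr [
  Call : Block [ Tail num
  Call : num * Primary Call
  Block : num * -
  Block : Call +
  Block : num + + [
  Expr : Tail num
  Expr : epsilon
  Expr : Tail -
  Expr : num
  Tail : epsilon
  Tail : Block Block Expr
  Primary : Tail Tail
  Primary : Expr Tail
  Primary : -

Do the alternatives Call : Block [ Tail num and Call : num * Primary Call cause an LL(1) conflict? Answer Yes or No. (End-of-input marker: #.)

Yes

FIRST(Block [ Tail num) = { -, [, num } and FIRST(num * Primary Call) = { num }.
Both contain num, so the two alternatives are not disjoint — LL(1) conflict.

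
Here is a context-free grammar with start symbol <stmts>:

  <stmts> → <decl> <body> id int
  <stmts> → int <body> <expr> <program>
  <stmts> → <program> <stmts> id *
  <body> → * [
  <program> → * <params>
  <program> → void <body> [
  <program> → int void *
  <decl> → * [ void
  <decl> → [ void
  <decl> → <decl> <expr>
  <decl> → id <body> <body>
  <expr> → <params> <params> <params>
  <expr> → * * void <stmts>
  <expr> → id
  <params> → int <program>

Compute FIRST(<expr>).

{ *, id, int }

From <expr> → <params> <params> <params>: add FIRST(<params>) = { int }.
<expr> → * * void <stmts> contributes {*}.
<expr> → id contributes {id}.
Union: FIRST(<expr>) = { *, id, int }.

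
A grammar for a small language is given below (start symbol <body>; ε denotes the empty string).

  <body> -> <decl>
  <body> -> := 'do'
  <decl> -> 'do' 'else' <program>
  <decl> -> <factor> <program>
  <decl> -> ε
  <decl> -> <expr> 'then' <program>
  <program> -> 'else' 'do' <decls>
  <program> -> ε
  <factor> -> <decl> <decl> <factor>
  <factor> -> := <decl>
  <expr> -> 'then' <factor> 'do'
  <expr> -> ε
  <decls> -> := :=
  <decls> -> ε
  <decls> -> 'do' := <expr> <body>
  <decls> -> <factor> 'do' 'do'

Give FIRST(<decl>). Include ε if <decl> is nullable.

{ 'do', 'then', :=, ε }

<decl> -> 'do' 'else' <program> contributes {'do'}.
From <decl> -> <factor> <program>: add FIRST(<factor>) = { 'do', 'then', := }.
<decl> -> ε contributes ε.
From <decl> -> <expr> 'then' <program>: <expr> nullable, take FIRST(<expr>) ∪ {'then'} = { 'then' }.
Union: FIRST(<decl>) = { 'do', 'then', :=, ε }.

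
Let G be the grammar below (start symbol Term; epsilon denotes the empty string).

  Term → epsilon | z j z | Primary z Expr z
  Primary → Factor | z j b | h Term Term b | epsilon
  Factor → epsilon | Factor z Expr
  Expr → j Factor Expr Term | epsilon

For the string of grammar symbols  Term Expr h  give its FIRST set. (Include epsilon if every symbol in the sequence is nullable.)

Add FIRST(Term)\{epsilon} = { h, z }; Term is nullable, continue.
Add FIRST(Expr)\{epsilon} = { j }; Expr is nullable, continue.
h is a terminal; add {h} and stop.

{ h, j, z }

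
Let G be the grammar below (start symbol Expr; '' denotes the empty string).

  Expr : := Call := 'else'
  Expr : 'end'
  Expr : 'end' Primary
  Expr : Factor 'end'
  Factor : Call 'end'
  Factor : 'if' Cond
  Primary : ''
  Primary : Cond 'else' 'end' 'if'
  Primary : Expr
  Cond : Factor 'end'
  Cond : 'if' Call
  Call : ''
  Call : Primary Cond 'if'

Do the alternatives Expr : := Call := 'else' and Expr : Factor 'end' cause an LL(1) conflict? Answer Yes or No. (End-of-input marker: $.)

Yes

FIRST(:= Call := 'else') = { := } and FIRST(Factor 'end') = { 'end', 'if', := }.
Both contain :=, so the two alternatives are not disjoint — LL(1) conflict.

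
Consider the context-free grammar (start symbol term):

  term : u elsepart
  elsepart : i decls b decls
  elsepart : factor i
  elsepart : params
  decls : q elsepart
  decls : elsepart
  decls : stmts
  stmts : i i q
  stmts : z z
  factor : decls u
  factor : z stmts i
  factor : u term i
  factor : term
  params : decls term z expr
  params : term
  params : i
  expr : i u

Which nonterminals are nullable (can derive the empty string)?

{ } (none)

No nonterminal has an empty production or an RHS whose symbols are all nullable.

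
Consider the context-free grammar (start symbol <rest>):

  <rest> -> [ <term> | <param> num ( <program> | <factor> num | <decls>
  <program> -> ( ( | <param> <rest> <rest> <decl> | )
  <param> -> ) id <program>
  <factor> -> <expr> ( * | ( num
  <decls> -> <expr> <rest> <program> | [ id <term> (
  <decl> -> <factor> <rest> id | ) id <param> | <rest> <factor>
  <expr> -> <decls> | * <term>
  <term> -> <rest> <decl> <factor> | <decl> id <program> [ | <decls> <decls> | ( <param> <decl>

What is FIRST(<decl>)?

{ (, ), *, [ }

From <decl> -> <factor> <rest> id: add FIRST(<factor>) = { (, *, [ }.
<decl> -> ) id <param> contributes {)}.
From <decl> -> <rest> <factor>: add FIRST(<rest>) = { (, ), *, [ }.
Union: FIRST(<decl>) = { (, ), *, [ }.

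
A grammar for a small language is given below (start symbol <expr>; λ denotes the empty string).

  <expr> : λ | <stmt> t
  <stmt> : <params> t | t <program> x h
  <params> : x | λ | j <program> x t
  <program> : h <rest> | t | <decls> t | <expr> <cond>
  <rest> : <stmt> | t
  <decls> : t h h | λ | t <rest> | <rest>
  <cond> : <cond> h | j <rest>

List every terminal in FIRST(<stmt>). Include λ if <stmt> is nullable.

{ j, t, x }

From <stmt> : <params> t: <params> nullable, take FIRST(<params>) ∪ {t} = { j, t, x }.
<stmt> : t <program> x h contributes {t}.
Union: FIRST(<stmt>) = { j, t, x }.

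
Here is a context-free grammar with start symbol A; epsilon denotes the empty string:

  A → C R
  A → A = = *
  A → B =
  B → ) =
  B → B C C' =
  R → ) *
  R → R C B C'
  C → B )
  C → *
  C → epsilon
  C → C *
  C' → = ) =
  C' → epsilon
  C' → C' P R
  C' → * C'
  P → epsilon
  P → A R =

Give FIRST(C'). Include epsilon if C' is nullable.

{ ), *, =, epsilon }

C' → = ) = contributes {=}.
C' → epsilon contributes epsilon.
From C' → C' P R: C', P nullable, take FIRST(C') ∪ FIRST(P) ∪ FIRST(R) = { ), *, = }.
C' → * C' contributes {*}.
Union: FIRST(C') = { ), *, =, epsilon }.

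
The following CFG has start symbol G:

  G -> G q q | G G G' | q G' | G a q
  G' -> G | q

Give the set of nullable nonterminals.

No nonterminal has an empty production or an RHS whose symbols are all nullable.

{ } (none)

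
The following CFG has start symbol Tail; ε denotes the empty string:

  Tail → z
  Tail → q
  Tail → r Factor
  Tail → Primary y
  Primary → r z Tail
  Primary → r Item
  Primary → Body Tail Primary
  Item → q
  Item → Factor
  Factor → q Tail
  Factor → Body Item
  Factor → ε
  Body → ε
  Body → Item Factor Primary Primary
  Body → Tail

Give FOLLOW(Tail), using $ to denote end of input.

Tail is the start symbol, so $ ∈ FOLLOW(Tail).
In Primary → r z Tail: Tail is at the end, add FOLLOW(Primary) = { $, q, r, y, z }.
In Primary → Body Tail Primary: add FIRST(Primary) = { q, r, z }.
In Factor → q Tail: Tail is at the end, add FOLLOW(Factor) = { $, q, r, y, z }.
In Body → Tail: Tail is at the end, add FOLLOW(Body) = { $, q, r, y, z }.
Union: FOLLOW(Tail) = { $, q, r, y, z }.

{ $, q, r, y, z }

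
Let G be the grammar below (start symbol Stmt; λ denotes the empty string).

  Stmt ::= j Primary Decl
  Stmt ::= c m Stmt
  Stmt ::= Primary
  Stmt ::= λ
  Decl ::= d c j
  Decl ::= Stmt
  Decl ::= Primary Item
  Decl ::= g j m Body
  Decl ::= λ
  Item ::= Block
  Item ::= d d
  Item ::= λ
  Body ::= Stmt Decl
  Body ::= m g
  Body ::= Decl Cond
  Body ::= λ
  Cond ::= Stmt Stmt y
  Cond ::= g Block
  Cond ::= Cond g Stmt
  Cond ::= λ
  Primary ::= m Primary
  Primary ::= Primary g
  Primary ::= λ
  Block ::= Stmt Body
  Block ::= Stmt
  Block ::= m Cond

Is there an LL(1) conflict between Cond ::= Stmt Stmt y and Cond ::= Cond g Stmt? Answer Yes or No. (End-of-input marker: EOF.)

Yes

FIRST(Stmt Stmt y) = { c, g, j, m, y } and FIRST(Cond g Stmt) = { c, g, j, m, y }.
Both contain c, so the two alternatives are not disjoint — LL(1) conflict.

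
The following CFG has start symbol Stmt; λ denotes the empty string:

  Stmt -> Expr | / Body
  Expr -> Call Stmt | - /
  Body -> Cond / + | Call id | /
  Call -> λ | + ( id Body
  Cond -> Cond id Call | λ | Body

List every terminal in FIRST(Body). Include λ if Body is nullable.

From Body -> Cond / +: Cond nullable, take FIRST(Cond) ∪ {/} = { +, /, id }.
From Body -> Call id: Call nullable, take FIRST(Call) ∪ {id} = { +, id }.
Body -> / contributes {/}.
Union: FIRST(Body) = { +, /, id }.

{ +, /, id }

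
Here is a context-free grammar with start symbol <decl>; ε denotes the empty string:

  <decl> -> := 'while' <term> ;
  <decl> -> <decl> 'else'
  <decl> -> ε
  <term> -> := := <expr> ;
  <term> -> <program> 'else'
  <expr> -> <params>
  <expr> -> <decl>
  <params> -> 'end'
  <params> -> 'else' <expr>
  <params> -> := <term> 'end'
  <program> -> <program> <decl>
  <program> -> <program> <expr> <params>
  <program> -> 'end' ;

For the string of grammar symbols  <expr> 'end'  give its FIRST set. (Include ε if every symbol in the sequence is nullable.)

Add FIRST(<expr>)\{ε} = { 'else', 'end', := }; <expr> is nullable, continue.
'end' is a terminal; add {'end'} and stop.

{ 'else', 'end', := }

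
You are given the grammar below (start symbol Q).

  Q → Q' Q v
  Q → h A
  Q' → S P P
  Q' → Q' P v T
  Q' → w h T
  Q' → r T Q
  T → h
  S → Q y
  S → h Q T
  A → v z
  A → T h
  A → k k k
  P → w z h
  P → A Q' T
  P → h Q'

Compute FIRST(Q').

{ h, r, w }

From Q' → S P P: add FIRST(S) = { h, r, w }.
From Q' → Q' P v T: add FIRST(Q') = { h, r, w }.
Q' → w h T contributes {w}.
Q' → r T Q contributes {r}.
Union: FIRST(Q') = { h, r, w }.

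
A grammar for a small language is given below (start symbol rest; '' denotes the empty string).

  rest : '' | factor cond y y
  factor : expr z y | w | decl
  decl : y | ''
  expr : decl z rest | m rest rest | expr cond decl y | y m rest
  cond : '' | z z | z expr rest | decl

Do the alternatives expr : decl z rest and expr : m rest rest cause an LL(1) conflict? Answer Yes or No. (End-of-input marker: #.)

FIRST(decl z rest) = { y, z } and FIRST(m rest rest) = { m }.
The FIRST sets are disjoint and neither alternative is nullable — no conflict.

No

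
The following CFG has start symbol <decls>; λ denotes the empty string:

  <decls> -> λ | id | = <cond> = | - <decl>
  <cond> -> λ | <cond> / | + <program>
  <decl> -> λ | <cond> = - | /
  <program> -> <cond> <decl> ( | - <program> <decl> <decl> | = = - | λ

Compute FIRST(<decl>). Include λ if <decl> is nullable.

<decl> -> λ contributes λ.
From <decl> -> <cond> = -: <cond> nullable, take FIRST(<cond>) ∪ {=} = { +, /, = }.
<decl> -> / contributes {/}.
Union: FIRST(<decl>) = { +, /, =, λ }.

{ +, /, =, λ }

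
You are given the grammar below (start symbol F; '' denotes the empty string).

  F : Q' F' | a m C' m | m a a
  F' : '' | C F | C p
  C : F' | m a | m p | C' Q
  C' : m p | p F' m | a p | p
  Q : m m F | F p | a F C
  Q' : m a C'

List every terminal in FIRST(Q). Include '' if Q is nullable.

{ a, m }

Q : m m F contributes {m}.
From Q : F p: add FIRST(F) = { a, m }.
Q : a F C contributes {a}.
Union: FIRST(Q) = { a, m }.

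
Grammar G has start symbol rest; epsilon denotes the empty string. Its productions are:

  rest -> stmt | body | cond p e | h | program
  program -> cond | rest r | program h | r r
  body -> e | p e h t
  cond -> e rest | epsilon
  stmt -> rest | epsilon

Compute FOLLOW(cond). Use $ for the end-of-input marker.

{ $, h, p, r }

In rest -> cond p e: add FIRST(p e) = { p }.
In program -> cond: cond is at the end, add FOLLOW(program) = { $, h, p, r }.
Union: FOLLOW(cond) = { $, h, p, r }.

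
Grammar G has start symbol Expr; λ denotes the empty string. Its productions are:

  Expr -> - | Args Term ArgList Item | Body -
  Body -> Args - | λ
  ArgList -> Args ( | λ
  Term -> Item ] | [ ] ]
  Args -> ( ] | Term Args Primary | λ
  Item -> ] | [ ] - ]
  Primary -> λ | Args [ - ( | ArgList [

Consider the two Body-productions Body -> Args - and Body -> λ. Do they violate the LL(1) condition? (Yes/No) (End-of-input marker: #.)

FIRST(Args -) = { (, -, [, ] } and FIRST(λ) = { λ }.
The second alternative is nullable and FOLLOW(Body) = { - } shares - with FIRST of the first — conflict.

Yes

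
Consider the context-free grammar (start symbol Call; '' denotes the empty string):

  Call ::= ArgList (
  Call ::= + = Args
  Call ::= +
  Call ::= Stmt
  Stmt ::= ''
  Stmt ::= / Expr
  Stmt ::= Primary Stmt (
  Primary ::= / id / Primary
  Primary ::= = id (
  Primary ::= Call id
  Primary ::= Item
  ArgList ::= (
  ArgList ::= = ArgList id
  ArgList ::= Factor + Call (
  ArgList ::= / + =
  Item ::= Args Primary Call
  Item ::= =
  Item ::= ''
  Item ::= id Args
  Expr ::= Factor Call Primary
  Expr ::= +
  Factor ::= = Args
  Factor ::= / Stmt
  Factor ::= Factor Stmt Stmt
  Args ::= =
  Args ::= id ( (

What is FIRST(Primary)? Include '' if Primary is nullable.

{ (, +, /, =, id, '' }

Primary ::= / id / Primary contributes {/}.
Primary ::= = id ( contributes {=}.
From Primary ::= Call id: Call nullable, take FIRST(Call) ∪ {id} = { (, +, /, =, id }.
From Primary ::= Item: add FIRST(Item) = { =, id, '' } (including '' since Item is nullable).
Union: FIRST(Primary) = { (, +, /, =, id, '' }.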